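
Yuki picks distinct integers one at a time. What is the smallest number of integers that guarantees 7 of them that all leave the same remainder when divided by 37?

223

Pigeonhole: the 37 residue classes mod 37 are the pigeonholes.
With 222 integers one could put 6 in each residue class and have no class reach 7.
The 223rd integer pushes some class to 7, so 37·6 + 1 = 223.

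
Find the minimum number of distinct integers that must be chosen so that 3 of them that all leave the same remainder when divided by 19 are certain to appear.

Pigeonhole: the 19 residue classes mod 19 are the pigeonholes.
With 38 integers one could put 2 in each residue class and have no class reach 3.
The 39th integer pushes some class to 3, so 19·2 + 1 = 39.

39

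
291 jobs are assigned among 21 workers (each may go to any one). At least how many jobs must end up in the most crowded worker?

The 21 workers are the holes and the 291 jobs are the pigeons.
If every worker held at most 13 jobs, the total would be at most 21 × 13 = 273, which is less than 291.
So some worker holds at least ⌈291/21⌉ = 14 jobs.

14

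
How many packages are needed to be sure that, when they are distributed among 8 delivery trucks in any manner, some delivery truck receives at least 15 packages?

With 112 packages one could put exactly 14 in each of the 8 delivery trucks, and no delivery truck would reach 15.
One more package must land in a delivery truck that already has 14, giving it 15.
So 8 × 14 + 1 = 113 packages are required.

113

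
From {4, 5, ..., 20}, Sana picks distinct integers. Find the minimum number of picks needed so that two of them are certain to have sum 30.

Group the elements by complementary pair {x, 30−x}: {10,20}, {11,19}, {12,18}, …, giving 5 two-element pairs, the single value 15 (it cannot pair with itself since the integers are distinct), and 6 integers whose partner 30−x falls outside [4,20].
By pigeonhole, treating each of those 12 groups as a pigeonhole, one can pick one integer per group — 12 integers — with no two summing to 30.
The 13th integer lands in an occupied pair, forcing a sum of 30.

13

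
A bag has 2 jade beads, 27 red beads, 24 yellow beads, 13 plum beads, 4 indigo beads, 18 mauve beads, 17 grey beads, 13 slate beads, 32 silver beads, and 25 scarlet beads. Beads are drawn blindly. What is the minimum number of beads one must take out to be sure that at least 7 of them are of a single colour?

55

By pigeonhole, put each drawn bead into a box by colour. The largest draw with every box below 7 takes min(count, 6) from each colour; colours with fewer than 6 contribute all they have.
Σ min(cᵢ, 6) = 2 + 6 + 6 + 6 + 4 + 6 + 6 + 6 + 6 + 6 = 54.
Draw number 54 + 1 = 55 must push one box to 7.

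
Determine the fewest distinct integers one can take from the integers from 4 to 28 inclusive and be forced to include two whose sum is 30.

Two chosen integers sum to 30 exactly when both halves of some pair {x, 30−x} with 4 ≤ x ≤ 30−x ≤ 26 are chosen — 11 such pairs.
The remaining 3 elements (those with no distinct partner in range) can never complete a 30-sum, so the worst case takes all of them and one from each pair: 3 + 11 = 14.
The 15th integer has to be the second member of some pair, so 14 + 1 = 15.

15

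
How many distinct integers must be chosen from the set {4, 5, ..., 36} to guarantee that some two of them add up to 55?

Group the elements by complementary pair {x, 55−x}: {19,36}, {20,35}, {21,34}, …, giving 9 two-element pairs and 15 integers whose partner 55−x falls outside [4,36].
Pigeonhole: treating each of those 24 groups as a pigeonhole, one can pick one integer per group — 24 integers — with no two summing to 55.
The 25th integer lands in an occupied pair, forcing a sum of 55.

25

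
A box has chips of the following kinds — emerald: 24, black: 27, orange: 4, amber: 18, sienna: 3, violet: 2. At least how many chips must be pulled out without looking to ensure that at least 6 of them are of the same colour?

The 6 colours are the holes; the chips drawn are the pigeons.
To avoid 6 of any one colour, the worst case takes at most 5 of each colour, or every chip of a colour that has fewer than 5.
That gives 5 + 5 + 4 + 5 + 3 + 2 = 24 chips with no colour reaching 6.
The next chip forces some colour to 6, so 24 + 1 = 25.

25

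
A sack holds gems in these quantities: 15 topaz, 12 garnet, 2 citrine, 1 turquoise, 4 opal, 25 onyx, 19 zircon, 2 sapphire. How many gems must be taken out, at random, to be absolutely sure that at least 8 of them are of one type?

38

The 8 types are the holes; the gems drawn are the pigeons.
To avoid 8 of any one type, the worst case takes at most 7 of each type, or every gem of a type that has fewer than 7.
That gives 7 + 7 + 2 + 1 + 4 + 7 + 7 + 2 = 37 gems with no type reaching 8.
The next gem forces some type to 8, so 37 + 1 = 38.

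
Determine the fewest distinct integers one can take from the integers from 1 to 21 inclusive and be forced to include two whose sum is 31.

16

A set avoiding the sum 31 can contain at most one of each pair {x, 31−x}, plus the 9 elements whose complement lies outside the range.
The integers 1, …, 15 (15 of them) are such a set: any two sum to at least 1+2 = 3 and at most 14+15 = 29 < 31.
Any 16th integer completes one of the 6 pairs, so 16 choices force a sum of 31.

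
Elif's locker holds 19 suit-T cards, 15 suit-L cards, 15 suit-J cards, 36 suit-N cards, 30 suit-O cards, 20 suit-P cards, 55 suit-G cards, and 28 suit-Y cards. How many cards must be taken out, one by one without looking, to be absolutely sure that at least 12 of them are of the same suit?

89

The 8 suits are the holes; the cards drawn are the pigeons.
To avoid 12 of any one suit, the worst case takes at most 11 of each suit.
That gives 11 + 11 + 11 + 11 + 11 + 11 + 11 + 11 = 88 cards with no suit reaching 12.
The next card forces some suit to 12, so 88 + 1 = 89.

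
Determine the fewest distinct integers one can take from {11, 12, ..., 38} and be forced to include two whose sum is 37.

21

A set avoiding the sum 37 can contain at most one of each pair {x, 37−x}, plus the 12 elements whose complement lies outside the range.
The integers 19, …, 38 (20 of them) are such a set: any two sum to at least 19+20 = 39 > 37.
By pigeonhole, any 21st integer completes one of the 8 pairs, so 21 choices force a sum of 37.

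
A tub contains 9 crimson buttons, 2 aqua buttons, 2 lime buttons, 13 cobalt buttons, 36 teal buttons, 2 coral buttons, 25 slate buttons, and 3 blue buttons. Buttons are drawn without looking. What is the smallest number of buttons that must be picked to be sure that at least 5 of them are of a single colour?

An adversary could hand out at most 4 buttons per colour (4 colours run out sooner): 4 + 2 + 2 + 4 + 4 + 2 + 4 + 3 = 25 buttons and still no colour has 5.
One more button lands in a colour already at 4, so 26 draws are enough and 25 are not.

26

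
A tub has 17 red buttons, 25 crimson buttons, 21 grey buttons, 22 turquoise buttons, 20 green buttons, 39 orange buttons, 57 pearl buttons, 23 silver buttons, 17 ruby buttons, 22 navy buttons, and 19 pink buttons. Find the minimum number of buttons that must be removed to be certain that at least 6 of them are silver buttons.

In the worst case for collecting silver buttons, every non-silver button comes out first.
There are 17 + 25 + 21 + 22 + 20 + 39 + 57 + 17 + 22 + 19 = 259 non-silver buttons altogether.
After those, each further button must be silver, so 259 + 6 = 265 draws guarantee 6 silver buttons.

265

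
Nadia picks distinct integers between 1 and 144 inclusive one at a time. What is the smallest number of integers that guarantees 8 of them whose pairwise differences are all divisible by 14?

99

Integers whose pairwise differences are multiples of 14 are exactly those sharing a remainder mod 14. The 14 residue classes mod 14 are the pigeonholes.
With 98 integers one could put 7 in each residue class and have no class reach 8.
The 99th integer pushes some class to 8, so 14·7 + 1 = 99.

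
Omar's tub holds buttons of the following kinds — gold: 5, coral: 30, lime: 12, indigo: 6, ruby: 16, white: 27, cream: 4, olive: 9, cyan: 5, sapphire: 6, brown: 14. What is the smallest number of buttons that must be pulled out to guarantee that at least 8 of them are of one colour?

69

By pigeonhole, the 11 colours are the holes; the buttons drawn are the pigeons.
To avoid 8 of any one colour, the worst case takes at most 7 of each colour, or every button of a colour that has fewer than 7.
That gives 5 + 7 + 7 + 6 + 7 + 7 + 4 + 7 + 5 + 6 + 7 = 68 buttons with no colour reaching 8.
The next button forces some colour to 8, so 68 + 1 = 69.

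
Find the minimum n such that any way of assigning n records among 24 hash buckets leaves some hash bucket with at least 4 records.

With 72 records one could put exactly 3 in each of the 24 hash buckets, and no hash bucket would reach 4.
One more record must land in a hash bucket that already has 3, giving it 4.
So 24 × 3 + 1 = 73 records are required.

73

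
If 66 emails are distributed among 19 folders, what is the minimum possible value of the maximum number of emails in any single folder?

By the pigeonhole principle, the 19 folders are the holes and the 66 emails are the pigeons.
If every folder held at most 3 emails, the total would be at most 19 × 3 = 57, which is less than 66.
So some folder holds at least ⌈66/19⌉ = 4 emails.

4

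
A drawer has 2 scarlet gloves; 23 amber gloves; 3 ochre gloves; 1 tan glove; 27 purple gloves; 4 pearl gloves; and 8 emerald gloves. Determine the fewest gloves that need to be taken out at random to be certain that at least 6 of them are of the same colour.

26

An adversary could hand out at most 5 gloves per colour (4 colours run out sooner): 2 + 5 + 3 + 1 + 5 + 4 + 5 = 25 gloves and still no colour has 6.
Pigeonhole: one more glove lands in a colour already at 5, so 26 draws are enough and 25 are not.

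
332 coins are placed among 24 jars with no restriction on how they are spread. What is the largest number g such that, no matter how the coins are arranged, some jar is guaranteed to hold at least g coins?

By pigeonhole, the 24 jars are the holes and the 332 coins are the pigeons.
If every jar held at most 13 coins, the total would be at most 24 × 13 = 312, which is less than 332.
So some jar holds at least ⌈332/24⌉ = 14 coins.

14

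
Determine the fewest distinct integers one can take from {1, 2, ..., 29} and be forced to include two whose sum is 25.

18

Two chosen integers sum to 25 exactly when both halves of some pair {x, 25−x} with 1 ≤ x ≤ 25−x ≤ 24 are chosen — 12 such pairs.
The remaining 5 elements (those with no distinct partner in range) can never complete a 25-sum, so the worst case takes all of them and one from each pair: 5 + 12 = 17.
The 18th integer has to be the second member of some pair, so 17 + 1 = 18.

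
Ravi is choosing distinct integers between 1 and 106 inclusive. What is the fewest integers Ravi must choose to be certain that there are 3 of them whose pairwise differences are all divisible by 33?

67

Integers whose pairwise differences are multiples of 33 are exactly those sharing a remainder mod 33. By the pigeonhole principle, the 33 residue classes mod 33 are the pigeonholes.
With 66 integers one could put 2 in each residue class and have no class reach 3.
The 67th integer pushes some class to 3, so 33·2 + 1 = 67.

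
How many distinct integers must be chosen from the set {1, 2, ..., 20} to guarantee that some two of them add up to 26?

14

A set avoiding the sum 26 can contain at most one of each pair {x, 26−x}, plus the 6 elements whose complement lies outside the range or equal to its own complement.
The integers 1, …, 13 (13 of them) are such a set: any two sum to at least 1+2 = 3 and at most 12+13 = 25 < 26.
By pigeonhole, any 14th integer completes one of the 7 pairs, so 14 choices force a sum of 26.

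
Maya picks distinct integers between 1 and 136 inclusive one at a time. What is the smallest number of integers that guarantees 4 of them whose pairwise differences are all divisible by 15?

Integers whose pairwise differences are multiples of 15 are exactly those sharing a remainder mod 15. The 15 residue classes mod 15 are the pigeonholes.
With 45 integers one could put 3 in each residue class and have no class reach 4.
The 46th integer pushes some class to 4, so 15·3 + 1 = 46.

46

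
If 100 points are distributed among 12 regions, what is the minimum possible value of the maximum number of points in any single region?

9

The 12 regions are the holes and the 100 points are the pigeons.
If every region held at most 8 points, the total would be at most 12 × 8 = 96, which is less than 100.
So some region holds at least ⌈100/12⌉ = 9 points.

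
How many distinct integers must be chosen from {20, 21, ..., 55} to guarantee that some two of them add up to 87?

25

Two chosen integers sum to 87 exactly when both halves of some pair {x, 87−x} with 32 ≤ x ≤ 87−x ≤ 55 are chosen — 12 such pairs.
The remaining 12 elements (those with no distinct partner in range) can never complete a 87-sum, so the worst case takes all of them and one from each pair: 12 + 12 = 24.
Pigeonhole: the 25th integer has to be the second member of some pair, so 24 + 1 = 25.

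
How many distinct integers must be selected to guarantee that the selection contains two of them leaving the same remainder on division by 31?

32

By the pigeonhole principle, the 31 residue classes mod 31 are the pigeonholes.
With 31 integers one could put 1 in each residue class and have no class reach 2.
The 32nd integer pushes some class to 2, so 31·1 + 1 = 32.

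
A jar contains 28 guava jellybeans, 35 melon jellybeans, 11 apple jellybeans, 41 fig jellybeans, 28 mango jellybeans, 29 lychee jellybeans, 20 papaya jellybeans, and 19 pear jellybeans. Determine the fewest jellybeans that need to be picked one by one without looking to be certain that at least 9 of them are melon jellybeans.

In the worst case for collecting melon jellybeans, every non-melon jellybean comes out first.
There are 28 + 11 + 41 + 28 + 29 + 20 + 19 = 176 non-melon jellybeans altogether.
After those, each further jellybean must be melon, so 176 + 9 = 185 draws guarantee 9 melon jellybeans.

185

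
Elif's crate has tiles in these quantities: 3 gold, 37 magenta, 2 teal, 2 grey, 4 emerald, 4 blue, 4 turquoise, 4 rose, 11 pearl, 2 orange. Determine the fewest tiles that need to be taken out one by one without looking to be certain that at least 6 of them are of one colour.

36

The 10 colours are the holes; the tiles drawn are the pigeons.
To avoid 6 of any one colour, the worst case takes at most 5 of each colour, or every tile of a colour that has fewer than 5.
That gives 3 + 5 + 2 + 2 + 4 + 4 + 4 + 4 + 5 + 2 = 35 tiles with no colour reaching 6.
The next tile forces some colour to 6, so 35 + 1 = 36.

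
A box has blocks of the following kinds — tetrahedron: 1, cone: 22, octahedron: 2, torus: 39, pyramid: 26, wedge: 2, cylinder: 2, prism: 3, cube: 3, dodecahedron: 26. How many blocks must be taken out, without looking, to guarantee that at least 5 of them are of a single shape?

30

Put each drawn block into a box by shape. The largest draw with every box below 5 takes min(count, 4) from each shape; shapes with fewer than 4 contribute all they have.
Σ min(cᵢ, 4) = 1 + 4 + 2 + 4 + 4 + 2 + 2 + 3 + 3 + 4 = 29.
Draw number 29 + 1 = 30 must push one box to 5.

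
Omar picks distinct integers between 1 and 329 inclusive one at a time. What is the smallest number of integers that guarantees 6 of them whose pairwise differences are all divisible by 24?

Integers whose pairwise differences are multiples of 24 are exactly those sharing a remainder mod 24. The 24 residue classes mod 24 are the pigeonholes.
With 120 integers one could put 5 in each residue class and have no class reach 6.
The 121st integer pushes some class to 6, so 24·5 + 1 = 121.

121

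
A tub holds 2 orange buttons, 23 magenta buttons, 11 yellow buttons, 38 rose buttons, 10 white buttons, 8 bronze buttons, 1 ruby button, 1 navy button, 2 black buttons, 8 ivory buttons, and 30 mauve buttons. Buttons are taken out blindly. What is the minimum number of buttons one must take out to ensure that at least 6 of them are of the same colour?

Put each drawn button into a box by colour. The largest draw with every box below 6 takes min(count, 5) from each colour; colours with fewer than 5 contribute all they have.
Σ min(cᵢ, 5) = 2 + 5 + 5 + 5 + 5 + 5 + 1 + 1 + 2 + 5 + 5 = 41.
Draw number 41 + 1 = 42 must push one box to 6.

42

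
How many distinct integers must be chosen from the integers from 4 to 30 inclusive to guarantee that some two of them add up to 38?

17

Group the elements by complementary pair {x, 38−x}: {8,30}, {9,29}, {10,28}, …, giving 11 two-element pairs; the single value 19 (it cannot pair with itself since the integers are distinct); and 4 integers whose partner 38−x falls outside [4,30].
By pigeonhole, treating each of those 16 groups as a pigeonhole, one can pick one integer per group — 16 integers — with no two summing to 38.
The 17th integer lands in an occupied pair, forcing a sum of 38.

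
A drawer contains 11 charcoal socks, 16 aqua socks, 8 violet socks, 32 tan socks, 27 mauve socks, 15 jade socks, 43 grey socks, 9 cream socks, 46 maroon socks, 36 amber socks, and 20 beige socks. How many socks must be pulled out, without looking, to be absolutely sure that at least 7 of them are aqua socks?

254

In the worst case for collecting aqua socks, every non-aqua sock comes out first.
There are 11 + 8 + 32 + 27 + 15 + 43 + 9 + 46 + 36 + 20 = 247 non-aqua socks altogether.
After those, each further sock must be aqua, so 247 + 7 = 254 draws guarantee 7 aqua socks.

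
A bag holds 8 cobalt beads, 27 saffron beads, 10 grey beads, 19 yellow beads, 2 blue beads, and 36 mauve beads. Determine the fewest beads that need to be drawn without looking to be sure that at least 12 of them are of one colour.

An adversary could hand out at most 11 beads per colour (cobalt, grey, blue run out sooner): 8 + 11 + 10 + 11 + 2 + 11 = 53 beads and still no colour has 12.
By pigeonhole, one more bead lands in a colour already at 11, so 54 draws are enough and 53 are not.

54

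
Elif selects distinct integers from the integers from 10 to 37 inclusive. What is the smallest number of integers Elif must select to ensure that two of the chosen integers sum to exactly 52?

Two chosen integers sum to 52 exactly when both halves of some pair {x, 52−x} with 15 ≤ x ≤ 52−x ≤ 37 are chosen — 11 such pairs.
The remaining 6 elements (those with no distinct partner in range) can never complete a 52-sum, so the worst case takes all of them and one from each pair: 6 + 11 = 17.
Pigeonhole: the 18th integer has to be the second member of some pair, so 17 + 1 = 18.

18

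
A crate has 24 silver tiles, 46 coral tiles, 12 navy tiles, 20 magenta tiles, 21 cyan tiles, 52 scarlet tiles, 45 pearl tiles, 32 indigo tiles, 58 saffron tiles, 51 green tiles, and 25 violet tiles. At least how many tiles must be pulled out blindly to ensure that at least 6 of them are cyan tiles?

371

In the worst case for collecting cyan tiles, every non-cyan tile comes out first.
There are 24 + 46 + 12 + 20 + 52 + 45 + 32 + 58 + 51 + 25 = 365 non-cyan tiles altogether.
After those, each further tile must be cyan, so 365 + 6 = 371 draws guarantee 6 cyan tiles.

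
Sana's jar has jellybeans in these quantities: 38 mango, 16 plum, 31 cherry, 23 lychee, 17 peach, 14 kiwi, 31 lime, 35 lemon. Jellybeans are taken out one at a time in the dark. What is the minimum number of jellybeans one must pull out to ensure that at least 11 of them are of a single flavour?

By the pigeonhole principle, put each drawn jellybean into a box by flavour. The largest draw with every box below 11 takes min(count, 10) from each flavour.
Σ min(cᵢ, 10) = 10 + 10 + 10 + 10 + 10 + 10 + 10 + 10 = 80.
Draw number 80 + 1 = 81 must push one box to 11.

81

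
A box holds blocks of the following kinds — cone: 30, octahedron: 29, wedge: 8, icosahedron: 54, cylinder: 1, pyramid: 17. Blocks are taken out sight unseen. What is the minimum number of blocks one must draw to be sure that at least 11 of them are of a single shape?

An adversary could hand out at most 10 blocks per shape (wedge, cylinder run out sooner): 10 + 10 + 8 + 10 + 1 + 10 = 49 blocks and still no shape has 11.
Pigeonhole: one more block lands in a shape already at 10, so 50 draws are enough and 49 are not.

50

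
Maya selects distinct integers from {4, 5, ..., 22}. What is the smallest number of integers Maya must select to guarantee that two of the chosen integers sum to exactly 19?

14

A set avoiding the sum 19 can contain at most one of each pair {x, 19−x}, plus the 7 elements whose complement lies outside the range.
The integers 10, …, 22 (13 of them) are such a set: any two sum to at least 10+11 = 21 > 19.
By the pigeonhole principle, any 14th integer completes one of the 6 pairs, so 14 choices force a sum of 19.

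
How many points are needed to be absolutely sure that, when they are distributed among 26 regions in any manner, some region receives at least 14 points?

With 338 points one could put exactly 13 in each of the 26 regions, and no region would reach 14.
One more point must land in a region that already has 13, giving it 14.
So 26 × 13 + 1 = 339 points are required.

339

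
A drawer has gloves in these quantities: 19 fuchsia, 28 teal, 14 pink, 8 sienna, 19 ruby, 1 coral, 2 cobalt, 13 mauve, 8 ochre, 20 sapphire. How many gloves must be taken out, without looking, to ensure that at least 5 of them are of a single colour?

36

The 10 colours are the holes; the gloves drawn are the pigeons.
To avoid 5 of any one colour, the worst case takes at most 4 of each colour, or every glove of a colour that has fewer than 4.
That gives 4 + 4 + 4 + 4 + 4 + 1 + 2 + 4 + 4 + 4 = 35 gloves with no colour reaching 5.
The next glove forces some colour to 5, so 35 + 1 = 36.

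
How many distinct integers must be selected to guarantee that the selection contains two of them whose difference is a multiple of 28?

29

Integers whose pairwise differences are multiples of 28 are exactly those sharing a remainder mod 28. The 28 residue classes mod 28 are the pigeonholes.
With 28 integers one could put 1 in each residue class and have no class reach 2.
The 29th integer pushes some class to 2, so 28·1 + 1 = 29.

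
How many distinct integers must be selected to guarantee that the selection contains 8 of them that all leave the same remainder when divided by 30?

211

By the pigeonhole principle, the 30 residue classes mod 30 are the pigeonholes.
With 210 integers one could put 7 in each residue class and have no class reach 8.
The 211th integer pushes some class to 8, so 30·7 + 1 = 211.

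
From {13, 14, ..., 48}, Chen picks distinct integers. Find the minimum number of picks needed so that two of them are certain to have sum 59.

Two chosen integers sum to 59 exactly when both halves of some pair {x, 59−x} with 13 ≤ x ≤ 59−x ≤ 46 are chosen — 17 such pairs.
The remaining 2 elements (those with no distinct partner in range) can never complete a 59-sum, so the worst case takes all of them and one from each pair: 2 + 17 = 19.
The 20th integer has to be the second member of some pair, so 19 + 1 = 20.

20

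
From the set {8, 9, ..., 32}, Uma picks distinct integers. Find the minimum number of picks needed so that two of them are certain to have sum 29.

19

A set avoiding the sum 29 can contain at most one of each pair {x, 29−x}, plus the 11 elements whose complement lies outside the range.
The integers 15, …, 32 (18 of them) are such a set: any two sum to at least 15+16 = 31 > 29.
Any 19th integer completes one of the 7 pairs, so 19 choices force a sum of 29.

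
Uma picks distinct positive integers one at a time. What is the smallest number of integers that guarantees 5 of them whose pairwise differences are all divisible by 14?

57

Integers whose pairwise differences are multiples of 14 are exactly those sharing a remainder mod 14. Pigeonhole: the 14 residue classes mod 14 are the pigeonholes.
With 56 integers one could put 4 in each residue class and have no class reach 5.
The 57th integer pushes some class to 5, so 14·4 + 1 = 57.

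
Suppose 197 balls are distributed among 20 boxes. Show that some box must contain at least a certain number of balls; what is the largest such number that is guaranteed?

The 20 boxes are the holes and the 197 balls are the pigeons.
If every box held at most 9 balls, the total would be at most 20 × 9 = 180, which is less than 197.
So some box holds at least ⌈197/20⌉ = 10 balls.

10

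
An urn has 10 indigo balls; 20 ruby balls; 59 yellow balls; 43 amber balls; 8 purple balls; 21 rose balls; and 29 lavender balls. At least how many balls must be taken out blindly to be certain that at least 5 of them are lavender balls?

In the worst case for collecting lavender balls, every non-lavender ball comes out first.
There are 10 + 20 + 59 + 43 + 8 + 21 = 161 non-lavender balls altogether.
After those, each further ball must be lavender, so 161 + 5 = 166 draws guarantee 5 lavender balls.

166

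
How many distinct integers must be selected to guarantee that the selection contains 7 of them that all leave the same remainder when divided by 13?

79

By pigeonhole, the 13 residue classes mod 13 are the pigeonholes.
With 78 integers one could put 6 in each residue class and have no class reach 7.
The 79th integer pushes some class to 7, so 13·6 + 1 = 79.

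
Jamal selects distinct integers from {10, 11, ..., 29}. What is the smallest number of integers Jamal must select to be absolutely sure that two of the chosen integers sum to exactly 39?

11

Group the elements by complementary pair {x, 39−x}: {10,29}, {11,28}, {12,27}, …, giving 10 two-element pairs.
By pigeonhole, treating each of those 10 groups as a pigeonhole, one can pick one integer per group — 10 integers — with no two summing to 39.
The 11th integer lands in an occupied pair, forcing a sum of 39.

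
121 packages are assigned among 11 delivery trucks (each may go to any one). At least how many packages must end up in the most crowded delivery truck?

Pigeonhole: the 11 delivery trucks are the holes and the 121 packages are the pigeons.
If every delivery truck held at most 10 packages, the total would be at most 11 × 10 = 110, which is less than 121.
So some delivery truck holds at least ⌈121/11⌉ = 11 packages.

11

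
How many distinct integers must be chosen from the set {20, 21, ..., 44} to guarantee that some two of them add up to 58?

A set avoiding the sum 58 can contain at most one of each pair {x, 58−x}, plus the 7 elements whose complement lies outside the range or equal to its own complement.
The integers 29, …, 44 (16 of them) are such a set: any two sum to at least 29+30 = 59 > 58.
Any 17th integer completes one of the 9 pairs, so 17 choices force a sum of 58.

17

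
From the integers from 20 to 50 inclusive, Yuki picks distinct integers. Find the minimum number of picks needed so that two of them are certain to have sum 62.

Two chosen integers sum to 62 exactly when both halves of some pair {x, 62−x} with 20 ≤ x ≤ 62−x ≤ 42 are chosen — 11 such pairs.
The remaining 9 elements (those with no distinct partner in range) can never complete a 62-sum, so the worst case takes all of them and one from each pair: 9 + 11 = 20.
By the pigeonhole principle, the 21st integer has to be the second member of some pair, so 20 + 1 = 21.

21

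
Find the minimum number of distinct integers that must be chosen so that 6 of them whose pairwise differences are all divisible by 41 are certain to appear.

206

Integers whose pairwise differences are multiples of 41 are exactly those sharing a remainder mod 41. Pigeonhole: the 41 residue classes mod 41 are the pigeonholes.
With 205 integers one could put 5 in each residue class and have no class reach 6.
The 206th integer pushes some class to 6, so 41·5 + 1 = 206.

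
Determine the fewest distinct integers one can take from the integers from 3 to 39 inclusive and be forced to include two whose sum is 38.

22

Two chosen integers sum to 38 exactly when both halves of some pair {x, 38−x} with 3 ≤ x ≤ 38−x ≤ 35 are chosen — 16 such pairs.
The remaining 5 elements (those with no distinct partner in range) can never complete a 38-sum, so the worst case takes all of them and one from each pair: 5 + 16 = 21.
By the pigeonhole principle, the 22nd integer has to be the second member of some pair, so 21 + 1 = 22.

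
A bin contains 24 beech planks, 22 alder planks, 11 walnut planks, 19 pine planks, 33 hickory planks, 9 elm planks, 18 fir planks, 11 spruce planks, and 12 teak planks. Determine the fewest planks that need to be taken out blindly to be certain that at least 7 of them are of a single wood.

55

By pigeonhole, put each drawn plank into a box by wood. The largest draw with every box below 7 takes min(count, 6) from each wood.
Σ min(cᵢ, 6) = 6 + 6 + 6 + 6 + 6 + 6 + 6 + 6 + 6 = 54.
Draw number 54 + 1 = 55 must push one box to 7.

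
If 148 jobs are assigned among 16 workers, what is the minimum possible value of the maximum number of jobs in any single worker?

By pigeonhole, the 16 workers are the holes and the 148 jobs are the pigeons.
If every worker held at most 9 jobs, the total would be at most 16 × 9 = 144, which is less than 148.
So some worker holds at least ⌈148/16⌉ = 10 jobs.

10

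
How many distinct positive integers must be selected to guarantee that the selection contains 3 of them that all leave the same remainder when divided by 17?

35

By pigeonhole, the 17 residue classes mod 17 are the pigeonholes.
With 34 integers one could put 2 in each residue class and have no class reach 3.
The 35th integer pushes some class to 3, so 17·2 + 1 = 35.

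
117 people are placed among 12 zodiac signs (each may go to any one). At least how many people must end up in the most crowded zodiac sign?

10

Pigeonhole: the 12 zodiac signs are the holes and the 117 people are the pigeons.
If every zodiac sign held at most 9 people, the total would be at most 12 × 9 = 108, which is less than 117.
So some zodiac sign holds at least ⌈117/12⌉ = 10 people.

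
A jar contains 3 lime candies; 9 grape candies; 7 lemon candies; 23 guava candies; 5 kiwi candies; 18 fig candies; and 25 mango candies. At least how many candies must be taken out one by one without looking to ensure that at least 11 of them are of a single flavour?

55

The 7 flavours are the holes; the candies drawn are the pigeons.
To avoid 11 of any one flavour, the worst case takes at most 10 of each flavour, or every candy of a flavour that has fewer than 10.
That gives 3 + 9 + 7 + 10 + 5 + 10 + 10 = 54 candies with no flavour reaching 11.
The next candy forces some flavour to 11, so 54 + 1 = 55.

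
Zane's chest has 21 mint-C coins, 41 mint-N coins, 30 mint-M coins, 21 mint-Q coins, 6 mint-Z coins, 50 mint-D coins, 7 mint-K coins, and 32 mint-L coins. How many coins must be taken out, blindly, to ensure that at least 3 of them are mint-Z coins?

In the worst case for collecting mint-Z coins, every non-mint-Z coin comes out first.
There are 21 + 41 + 30 + 21 + 50 + 7 + 32 = 202 non-mint-Z coins altogether.
After those, each further coin must be mint-Z, so 202 + 3 = 205 draws guarantee 3 mint-Z coins.

205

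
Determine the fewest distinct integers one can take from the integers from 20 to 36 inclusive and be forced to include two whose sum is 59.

Group the elements by complementary pair {x, 59−x}: {23,36}, {24,35}, {25,34}, …, giving 7 two-element pairs and 3 integers whose partner 59−x falls outside [20,36].
By pigeonhole, treating each of those 10 groups as a pigeonhole, one can pick one integer per group — 10 integers — with no two summing to 59.
The 11th integer lands in an occupied pair, forcing a sum of 59.

11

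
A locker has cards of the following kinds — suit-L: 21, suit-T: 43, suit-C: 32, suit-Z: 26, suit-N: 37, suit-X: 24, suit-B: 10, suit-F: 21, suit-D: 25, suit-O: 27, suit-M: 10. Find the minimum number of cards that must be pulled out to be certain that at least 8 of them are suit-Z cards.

258

In the worst case for collecting suit-Z cards, every non-suit-Z card comes out first.
There are 21 + 43 + 32 + 37 + 24 + 10 + 21 + 25 + 27 + 10 = 250 non-suit-Z cards altogether.
After those, each further card must be suit-Z, so 250 + 8 = 258 draws guarantee 8 suit-Z cards.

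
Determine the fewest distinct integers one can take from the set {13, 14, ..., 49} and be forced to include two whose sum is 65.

Two chosen integers sum to 65 exactly when both halves of some pair {x, 65−x} with 16 ≤ x ≤ 65−x ≤ 49 are chosen — 17 such pairs.
The remaining 3 elements (those with no distinct partner in range) can never complete a 65-sum, so the worst case takes all of them and one from each pair: 3 + 17 = 20.
By the pigeonhole principle, the 21st integer has to be the second member of some pair, so 20 + 1 = 21.

21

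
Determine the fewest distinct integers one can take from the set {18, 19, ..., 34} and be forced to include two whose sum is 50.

A set avoiding the sum 50 can contain at most one of each pair {x, 50−x}, plus the 3 elements whose complement lies outside the range or equal to its own complement.
The integers 25, …, 34 (10 of them) are such a set: any two sum to at least 25+26 = 51 > 50.
Any 11th integer completes one of the 7 pairs, so 11 choices force a sum of 50.

11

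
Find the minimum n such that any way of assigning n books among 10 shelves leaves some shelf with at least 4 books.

With 30 books one could put exactly 3 in each of the 10 shelves, and no shelf would reach 4.
By the pigeonhole principle, one more book must land in a shelf that already has 3, giving it 4.
So 10 × 3 + 1 = 31 books are required.

31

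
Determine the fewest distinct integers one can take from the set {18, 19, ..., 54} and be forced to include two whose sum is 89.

28

Group the elements by complementary pair {x, 89−x}: {35,54}, {36,53}, {37,52}, …, giving 10 two-element pairs and 17 integers whose partner 89−x falls outside [18,54].
By pigeonhole, treating each of those 27 groups as a pigeonhole, one can pick one integer per group — 27 integers — with no two summing to 89.
The 28th integer lands in an occupied pair, forcing a sum of 89.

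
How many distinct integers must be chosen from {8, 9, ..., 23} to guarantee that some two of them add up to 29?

10

A set avoiding the sum 29 can contain at most one of each pair {x, 29−x}, plus the 2 elements whose complement lies outside the range.
The integers 15, …, 23 (9 of them) are such a set: any two sum to at least 15+16 = 31 > 29.
Any 10th integer completes one of the 7 pairs, so 10 choices force a sum of 29.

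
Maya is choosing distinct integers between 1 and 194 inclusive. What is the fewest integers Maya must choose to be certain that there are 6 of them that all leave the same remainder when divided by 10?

Pigeonhole: the 10 residue classes mod 10 are the pigeonholes.
With 50 integers one could put 5 in each residue class and have no class reach 6.
The 51st integer pushes some class to 6, so 10·5 + 1 = 51.

51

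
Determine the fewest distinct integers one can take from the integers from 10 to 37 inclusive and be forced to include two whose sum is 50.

A set avoiding the sum 50 can contain at most one of each pair {x, 50−x}, plus the 4 elements whose complement lies outside the range or equal to its own complement.
The integers 10, …, 25 (16 of them) are such a set: any two sum to at least 10+11 = 21 and at most 24+25 = 49 < 50.
By pigeonhole, any 17th integer completes one of the 12 pairs, so 17 choices force a sum of 50.

17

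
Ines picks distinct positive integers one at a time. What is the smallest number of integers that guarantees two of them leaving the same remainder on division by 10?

By pigeonhole, the 10 residue classes mod 10 are the pigeonholes.
With 10 integers one could put 1 in each residue class and have no class reach 2.
The 11th integer pushes some class to 2, so 10·1 + 1 = 11.

11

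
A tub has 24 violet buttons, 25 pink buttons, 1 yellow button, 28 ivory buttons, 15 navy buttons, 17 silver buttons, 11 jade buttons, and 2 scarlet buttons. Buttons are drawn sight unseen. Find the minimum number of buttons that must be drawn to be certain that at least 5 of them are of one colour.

Pigeonhole: put each drawn button into a box by colour. The largest draw with every box below 5 takes min(count, 4) from each colour; colours with fewer than 4 contribute all they have.
Σ min(cᵢ, 4) = 4 + 4 + 1 + 4 + 4 + 4 + 4 + 2 = 27.
Draw number 27 + 1 = 28 must push one box to 5.

28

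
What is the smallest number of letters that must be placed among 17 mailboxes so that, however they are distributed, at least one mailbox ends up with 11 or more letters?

171

With 170 letters one could put exactly 10 in each of the 17 mailboxes, and no mailbox would reach 11.
Pigeonhole: one more letter must land in a mailbox that already has 10, giving it 11.
So 17 × 10 + 1 = 171 letters are required.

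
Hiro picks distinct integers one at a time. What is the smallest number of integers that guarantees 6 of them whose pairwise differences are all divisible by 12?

Integers whose pairwise differences are multiples of 12 are exactly those sharing a remainder mod 12. The 12 residue classes mod 12 are the pigeonholes.
With 60 integers one could put 5 in each residue class and have no class reach 6.
The 61st integer pushes some class to 6, so 12·5 + 1 = 61.

61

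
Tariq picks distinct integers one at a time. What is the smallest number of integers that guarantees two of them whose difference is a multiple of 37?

38

Integers whose pairwise differences are multiples of 37 are exactly those sharing a remainder mod 37. The 37 residue classes mod 37 are the pigeonholes.
With 37 integers one could put 1 in each residue class and have no class reach 2.
The 38th integer pushes some class to 2, so 37·1 + 1 = 38.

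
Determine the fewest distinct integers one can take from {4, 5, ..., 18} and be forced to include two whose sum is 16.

12

A set avoiding the sum 16 can contain at most one of each pair {x, 16−x}, plus the 7 elements whose complement lies outside the range or equal to its own complement.
The integers 8, …, 18 (11 of them) are such a set: any two sum to at least 8+9 = 17 > 16.
By pigeonhole, any 12th integer completes one of the 4 pairs, so 12 choices force a sum of 16.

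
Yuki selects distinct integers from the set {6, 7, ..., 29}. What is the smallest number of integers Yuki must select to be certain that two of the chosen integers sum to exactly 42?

Two chosen integers sum to 42 exactly when both halves of some pair {x, 42−x} with 13 ≤ x ≤ 42−x ≤ 29 are chosen — 8 such pairs.
The remaining 8 elements (those with no distinct partner in range) can never complete a 42-sum, so the worst case takes all of them and one from each pair: 8 + 8 = 16.
By pigeonhole, the 17th integer has to be the second member of some pair, so 16 + 1 = 17.

17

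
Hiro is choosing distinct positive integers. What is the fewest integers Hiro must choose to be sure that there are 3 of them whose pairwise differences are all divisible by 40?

Integers whose pairwise differences are multiples of 40 are exactly those sharing a remainder mod 40. The 40 residue classes mod 40 are the pigeonholes.
With 80 integers one could put 2 in each residue class and have no class reach 3.
The 81st integer pushes some class to 3, so 40·2 + 1 = 81.

81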